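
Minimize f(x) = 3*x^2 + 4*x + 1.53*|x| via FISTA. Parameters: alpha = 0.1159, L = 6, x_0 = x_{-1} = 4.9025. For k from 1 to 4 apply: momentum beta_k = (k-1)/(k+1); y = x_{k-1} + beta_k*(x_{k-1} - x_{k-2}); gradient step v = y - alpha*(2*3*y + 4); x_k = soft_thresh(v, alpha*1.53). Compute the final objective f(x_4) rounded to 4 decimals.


FISTA on f(x) = 3*x^2 + 4*x + 1.53*|x|
L = 6, alpha = 0.1159
Iteration 1: beta = 0.0, y = 4.9025 + 0.0*(4.9025 - 4.9025) = 4.9025
  grad(y) = 33.415, v = y - alpha*grad = 1.0297
  prox(v) = soft_thresh(1.0297, 0.1773) = 0.8524
Iteration 2: beta = 0.3333, y = 0.8524 + 0.3333*(0.8524 - 4.9025) = -0.4977
  grad(y) = 1.014, v = y - alpha*grad = -0.6152
  prox(v) = soft_thresh(-0.6152, 0.1773) = -0.4379
Iteration 3: beta = 0.5, y = -0.4379 + 0.5*(-0.4379 - 0.8524) = -1.083
  grad(y) = -2.4979, v = y - alpha*grad = -0.7935
  prox(v) = soft_thresh(-0.7935, 0.1773) = -0.6161
Iteration 4: beta = 0.6, y = -0.6161 + 0.6*(-0.6161 + 0.4379) = -0.7231
  grad(y) = -0.3387, v = y - alpha*grad = -0.6839
  prox(v) = soft_thresh(-0.6839, 0.1773) = -0.5065
f(x_4) = 3*(-0.5065)^2 + 4*(-0.5065) + 1.53*|-0.5065| = -0.4814


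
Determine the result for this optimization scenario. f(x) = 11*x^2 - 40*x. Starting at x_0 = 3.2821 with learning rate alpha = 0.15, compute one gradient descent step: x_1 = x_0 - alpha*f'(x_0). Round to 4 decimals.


We compute the gradient at x_0 and apply the update.
f'(x) = 22*x - 40
f'(3.2821) = 22*3.2821 - 40 = 32.2062
x_1 = 3.2821 - 0.15*32.2062 = -1.5488


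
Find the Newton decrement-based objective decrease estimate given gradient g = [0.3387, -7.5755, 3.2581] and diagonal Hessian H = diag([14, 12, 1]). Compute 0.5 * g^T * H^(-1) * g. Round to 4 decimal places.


Step 1: H is diagonal, so H^(-1) * g = [0.0242, -0.6313, 3.2581].
Step 2: g^T H^(-1) g = sum_i g_i^2 / H_ii
  = (0.3387)^2/14 + (-7.5755)^2/12 + (3.2581)^2/1
  = 0.0082 + 4.7824 + 10.6152 = 15.4058
Step 3: Objective decrease = 0.5 * g^T H^(-1) g = 7.7029


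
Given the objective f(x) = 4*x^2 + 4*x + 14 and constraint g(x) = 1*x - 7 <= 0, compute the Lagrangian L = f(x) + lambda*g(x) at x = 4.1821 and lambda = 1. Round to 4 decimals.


Step 1: Evaluate f(x).
f(4.1821) = 4*4.1821^2 + 4*4.1821 + 14 = 100.6882
Step 2: Evaluate g(x).
g(4.1821) = 1*4.1821 - 7 = -2.8179
Step 3: Compute Lagrangian.
L = 100.6882 + 1*-2.8179 = 97.8703


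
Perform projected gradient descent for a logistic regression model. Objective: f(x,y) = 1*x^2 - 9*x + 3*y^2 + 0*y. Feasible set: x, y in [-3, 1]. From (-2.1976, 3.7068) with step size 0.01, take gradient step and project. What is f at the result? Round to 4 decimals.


Step 1: Compute gradient at (-2.1976, 3.7068).
grad_x = 2*1*-2.1976 - 9 = -13.3952
grad_y = 2*3*3.7068 + 0 = 22.2408
Step 2: Gradient step.
x_raw = -2.1976 - 0.01*-13.3952 = -2.0636
y_raw = 3.7068 - 0.01*22.2408 = 3.4844
Step 3: Project onto [-3, 1].
x_proj = clip(-2.0636) = -2.0636
y_proj = clip(3.4844) = 1.0
Step 4: Evaluate f.
f(-2.0636, 1.0) = 25.8315


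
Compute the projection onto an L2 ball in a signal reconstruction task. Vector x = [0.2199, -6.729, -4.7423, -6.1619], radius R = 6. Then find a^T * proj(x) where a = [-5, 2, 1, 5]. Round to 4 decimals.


Step 1: Compute ||x|| (intermediates to 6 decimals).
||x|| = sqrt(0.2199^2 + (-6.729)^2 + (-4.7423)^2 + (-6.1619)^2) = 10.285243
Step 2: Project.
Since ||x|| > R, scale = R/||x|| = 6/10.285243 = 0.58336, proj(x) = scale * x
proj(x) = [0.128281, -3.925429, -2.766468, -3.594606]
Step 3: Dot product.
a^T * proj(x) = -5*0.128281 + 2*(-3.925429) + 1*(-2.766468) + 5*(-3.594606) = -29.2318


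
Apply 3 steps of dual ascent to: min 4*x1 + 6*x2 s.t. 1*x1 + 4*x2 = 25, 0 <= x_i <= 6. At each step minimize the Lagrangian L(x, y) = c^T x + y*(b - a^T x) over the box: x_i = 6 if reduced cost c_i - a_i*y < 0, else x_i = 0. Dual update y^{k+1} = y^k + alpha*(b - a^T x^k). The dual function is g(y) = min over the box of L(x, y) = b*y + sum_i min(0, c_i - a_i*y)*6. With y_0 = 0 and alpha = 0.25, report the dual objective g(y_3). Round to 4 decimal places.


Dual ascent for LP: min 4*x1 + 6*x2, 1*x1 + 4*x2 = 25, 0 <= x_i <= 6
Step 1: y^k = 0.0, reduced costs: (4.0, 6.0)
  x^k = (0.0, 0.0), subgradient = b - a^T x = 25.0
  y^{k+1} = 0.0 + 0.25*25.0 = 6.25
Step 2: y^k = 6.25, reduced costs: (-2.25, -19.0)
  x^k = (6.0, 6.0), subgradient = b - a^T x = -5.0
  y^{k+1} = 6.25 + 0.25*-5.0 = 5.0
Step 3: y^k = 5.0, reduced costs: (-1.0, -14.0)
  x^k = (6.0, 6.0), subgradient = b - a^T x = -5.0
  y^{k+1} = 5.0 + 0.25*-5.0 = 3.75
Dual objective at y_3 = 3.75: reduced costs (0.25, -9.0), box minimizer x = (0.0, 6.0)
g(y_3) = b*y + (c1 - a1*y)*x1 + (c2 - a2*y)*x2 = 25*3.75 + 0.25*0.0 + (-9.0)*6.0 = 93.75 + 0.0 - 54.0 = 39.75


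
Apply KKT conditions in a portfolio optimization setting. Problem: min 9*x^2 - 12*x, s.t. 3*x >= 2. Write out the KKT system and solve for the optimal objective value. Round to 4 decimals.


Step 1: Try lambda = 0 (constraint inactive).
Stationarity: 2*9*x - 12 = 0
x* = 12/(2*9) = 2/3 = 0.6667 (rounded; the exact value 2/3 is used below)
Check constraint: 3*0.6667 = 2.0001 >= 2 -- satisfied.
Step 2: Compute optimal value.
f(x*) = 9*(2/3)^2 - 12*(2/3) = -4.0


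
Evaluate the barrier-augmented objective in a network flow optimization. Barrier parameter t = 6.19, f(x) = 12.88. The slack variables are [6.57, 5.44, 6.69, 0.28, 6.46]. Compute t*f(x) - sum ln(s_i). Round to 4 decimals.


Step 1: Compute log-barrier.
ln values: [1.8825, 1.6938, 1.9006, -1.273, 1.8656]
phi = -(1.8825 + 1.6938 + 1.9006 - 1.273 + 1.8656) = -6.0696
Step 2: Compute augmented objective.
t*f(x) = 6.19*12.88 = 79.7272
Total = 79.7272 - 6.0696 = 73.6576


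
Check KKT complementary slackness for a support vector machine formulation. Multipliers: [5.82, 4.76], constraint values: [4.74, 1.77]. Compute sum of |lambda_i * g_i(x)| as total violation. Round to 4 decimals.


KKT complementary slackness check:
lambda_1 * g_1 = 5.82 * 4.74 = 27.5868
lambda_2 * g_2 = 4.76 * 1.77 = 8.4252
Total violation = 27.5868 + 8.4252 = 36.012


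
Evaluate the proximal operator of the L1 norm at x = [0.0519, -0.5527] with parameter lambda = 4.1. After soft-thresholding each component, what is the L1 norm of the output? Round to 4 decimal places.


Soft-thresholding with lambda = 4.1:
prox(0.0519) = sign(0.0519)*max(|0.0519| - 4.1, 0) = 0.0
prox(-0.5527) = sign(-0.5527)*max(|-0.5527| - 4.1, 0) = 0.0
prox(x) = [0.0, 0.0]
||prox(x)||_1 = 0.0 + 0.0 = 0.0


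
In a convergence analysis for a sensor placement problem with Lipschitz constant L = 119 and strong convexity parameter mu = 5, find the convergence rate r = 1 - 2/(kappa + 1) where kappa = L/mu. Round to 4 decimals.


Step 1: Compute the condition number.
kappa = L/mu = 119/5 = 23.8
Step 2: Compute the convergence rate.
r = 1 - 2/(kappa + 1) = 1 - 2*mu/(L + mu) = (L - mu)/(L + mu) = 114/124 = 0.9194


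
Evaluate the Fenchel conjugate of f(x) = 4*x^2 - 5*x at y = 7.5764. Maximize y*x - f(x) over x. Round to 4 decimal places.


f*(y) = sup_x {y*x - a*x^2 - b*x} = sup_x {(y-b)*x - a*x^2}
FOC: (y - b) - 2a*x = 0 => x* = (y - b)/(2a)
x* = (7.5764 + 5)/(2*4) = 1.5721
f*(7.5764) = (y-b)^2/(4a) = (7.5764 + 5)^2/(4*4)
= 158.1658/16 = 9.8854


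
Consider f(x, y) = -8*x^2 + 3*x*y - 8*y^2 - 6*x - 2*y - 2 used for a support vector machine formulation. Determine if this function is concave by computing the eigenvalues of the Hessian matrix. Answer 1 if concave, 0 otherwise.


The Hessian of f(x,y) = -8*x^2 + 3*x*y - 8*y^2 - 6*x - 2*y - 2 is:
H = [[-16, 3], [3, -16]]
Trace = -16 - 16 = -32
Determinant = -16*-16 - (3)^2 = 247
Discriminant = (-32)^2 - 4*247 = 36.0
Eigenvalues: lambda_1 = -19.0, lambda_2 = -13.0
The function is concave.

1


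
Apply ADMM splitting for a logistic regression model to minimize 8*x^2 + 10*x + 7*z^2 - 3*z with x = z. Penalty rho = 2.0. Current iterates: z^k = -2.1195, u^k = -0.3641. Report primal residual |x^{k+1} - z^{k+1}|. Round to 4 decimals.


ADMM iteration with rho = 2.0, z^k = -2.1195, u^k = -0.3641
Step 1: x-update.
Minimize 8*x^2 + 10*x + (2.0/2)*(x + 2.1195 - 0.3641)^2
FOC: (2*8 + 2.0)*x = -10 + 2.0*(-2.1195 + 0.3641)
x^{k+1} = -0.7506
Step 2: z-update.
Minimize 7*z^2 - 3*z + (2.0/2)*(-0.7506 - z - 0.3641)^2
FOC: (2*7 + 2.0)*z = 3 + 2.0*(-0.7506 - 0.3641)
z^{k+1} = 0.0482
Step 3: u-update.
u^{k+1} = -0.3641 - 0.7506 - 0.0482 = -1.1629
Step 4: Primal residual = |-0.7506 - 0.0482| = 0.7988


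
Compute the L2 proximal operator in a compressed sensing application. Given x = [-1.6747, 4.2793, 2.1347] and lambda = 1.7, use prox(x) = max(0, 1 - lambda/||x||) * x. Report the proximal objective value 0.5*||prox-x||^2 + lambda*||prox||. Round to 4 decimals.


Step 1: Compute ||x||.
||x|| = 5.0669
Step 2: Compute scaling factor.
scale = max(0, 1 - 1.7/5.0669) = 0.6645
Step 3: prox(x) = [-1.1128, 2.8436, 1.4185]
||prox(x)|| = 3.3669
Step 4: Proximal objective.
0.5*||prox-x||^2 = 1.445
lambda*||prox|| = 5.7237
Total = 7.1688


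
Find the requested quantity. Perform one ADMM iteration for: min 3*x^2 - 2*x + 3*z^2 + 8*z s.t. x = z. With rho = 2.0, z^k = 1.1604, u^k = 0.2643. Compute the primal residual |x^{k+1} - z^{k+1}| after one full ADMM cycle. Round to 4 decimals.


ADMM iteration with rho = 2.0, z^k = 1.1604, u^k = 0.2643
Step 1: x-update.
Minimize 3*x^2 - 2*x + (2.0/2)*(x - 1.1604 + 0.2643)^2
FOC: (2*3 + 2.0)*x = 2 + 2.0*(1.1604 - 0.2643)
x^{k+1} = 0.474
Step 2: z-update.
Minimize 3*z^2 + 8*z + (2.0/2)*(0.474 - z + 0.2643)^2
FOC: (2*3 + 2.0)*z = -8 + 2.0*(0.474 + 0.2643)
z^{k+1} = -0.8154
Step 3: u-update.
u^{k+1} = 0.2643 + 0.474 + 0.8154 = 1.5537
Step 4: Primal residual = |0.474 + 0.8154| = 1.2894


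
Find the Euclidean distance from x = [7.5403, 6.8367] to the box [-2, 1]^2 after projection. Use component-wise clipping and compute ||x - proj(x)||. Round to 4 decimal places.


Project each component onto [-2, 1].
clip(7.5403) = 1.0, clip(6.8367) = 1.0
Projection = [1.0, 1.0]
Squared diffs: [42.7755, 34.0671]
Distance = sqrt(76.8426) = 8.766


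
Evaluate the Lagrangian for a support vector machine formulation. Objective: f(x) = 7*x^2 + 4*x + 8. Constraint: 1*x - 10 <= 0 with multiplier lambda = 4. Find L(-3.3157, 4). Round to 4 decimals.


Step 1: Evaluate f(x).
f(-3.3157) = 7*(-3.3157)^2 + 4*(-3.3157) + 8 = 71.6943
Step 2: Evaluate g(x).
g(-3.3157) = 1*-3.3157 - 10 = -13.3157
Step 3: Compute Lagrangian.
L = 71.6943 + 4*-13.3157 = 18.4315


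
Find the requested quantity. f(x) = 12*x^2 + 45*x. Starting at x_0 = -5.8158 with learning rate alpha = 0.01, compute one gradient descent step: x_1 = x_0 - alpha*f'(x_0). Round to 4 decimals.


We compute the gradient at x_0 and apply the update.
f'(x) = 24*x + 45
f'(-5.8158) = 24*-5.8158 + 45 = -94.5792
x_1 = -5.8158 - 0.01*-94.5792 = -4.87


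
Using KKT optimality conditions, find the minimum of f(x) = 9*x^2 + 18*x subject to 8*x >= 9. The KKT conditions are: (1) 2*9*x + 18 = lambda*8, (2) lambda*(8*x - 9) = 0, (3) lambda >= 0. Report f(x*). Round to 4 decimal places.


Step 1: Try lambda = 0 (constraint inactive).
x_unc = -18/(2*9) = -1.0
Check: 8*-1.0 = -8.0 < 9 -- violated!
Step 2: Constraint must be active: 8*x = 9
x* = 9/8 = 1.125
lambda = (2*9*1.125 + 18)/8 = 4.7813
Step 3: Compute optimal value.
f(x*) = 9*1.125^2 + 18*1.125 = 31.6406


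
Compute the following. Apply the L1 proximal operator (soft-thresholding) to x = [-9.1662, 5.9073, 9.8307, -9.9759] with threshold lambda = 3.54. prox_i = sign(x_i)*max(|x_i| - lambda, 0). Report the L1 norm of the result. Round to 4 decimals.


Soft-thresholding with lambda = 3.54:
prox(-9.1662) = sign(-9.1662)*max(|-9.1662| - 3.54, 0) = -5.6262
prox(5.9073) = sign(5.9073)*max(|5.9073| - 3.54, 0) = 2.3673
prox(9.8307) = sign(9.8307)*max(|9.8307| - 3.54, 0) = 6.2907
prox(-9.9759) = sign(-9.9759)*max(|-9.9759| - 3.54, 0) = -6.4359
prox(x) = [-5.6262, 2.3673, 6.2907, -6.4359]
||prox(x)||_1 = 5.6262 + 2.3673 + 6.2907 + 6.4359 = 20.7201


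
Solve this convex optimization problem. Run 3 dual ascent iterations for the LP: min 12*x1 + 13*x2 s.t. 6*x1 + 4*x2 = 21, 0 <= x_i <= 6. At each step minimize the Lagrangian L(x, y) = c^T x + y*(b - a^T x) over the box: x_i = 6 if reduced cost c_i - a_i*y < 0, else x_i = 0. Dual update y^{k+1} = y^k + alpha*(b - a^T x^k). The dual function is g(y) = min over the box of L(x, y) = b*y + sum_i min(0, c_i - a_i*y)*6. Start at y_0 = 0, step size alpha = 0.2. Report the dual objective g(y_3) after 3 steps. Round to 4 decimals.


Dual ascent for LP: min 12*x1 + 13*x2, 6*x1 + 4*x2 = 21, 0 <= x_i <= 6
Step 1: y^k = 0.0, reduced costs: (12.0, 13.0)
  x^k = (0.0, 0.0), subgradient = b - a^T x = 21.0
  y^{k+1} = 0.0 + 0.2*21.0 = 4.2
Step 2: y^k = 4.2, reduced costs: (-13.2, -3.8)
  x^k = (6.0, 6.0), subgradient = b - a^T x = -39.0
  y^{k+1} = 4.2 + 0.2*-39.0 = -3.6
Step 3: y^k = -3.6, reduced costs: (33.6, 27.4)
  x^k = (0.0, 0.0), subgradient = b - a^T x = 21.0
  y^{k+1} = -3.6 + 0.2*21.0 = 0.6
Dual objective at y_3 = 0.6: reduced costs (8.4, 10.6), box minimizer x = (0.0, 0.0)
g(y_3) = b*y + (c1 - a1*y)*x1 + (c2 - a2*y)*x2 = 21*0.6 + 8.4*0.0 + 10.6*0.0 = 12.6 + 0.0 + 0.0 = 12.6


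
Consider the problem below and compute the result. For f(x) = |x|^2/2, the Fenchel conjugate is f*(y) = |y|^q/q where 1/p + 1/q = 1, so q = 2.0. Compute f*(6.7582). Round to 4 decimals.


The conjugate exponent q satisfies 1/p + 1/q = 1.
p = 2, so q = 2/(2 - 1) = 2.0
|y|^q = 6.7582^2.0 = 45.6733
f*(6.7582) = 45.6733 / 2.0 = 22.8366


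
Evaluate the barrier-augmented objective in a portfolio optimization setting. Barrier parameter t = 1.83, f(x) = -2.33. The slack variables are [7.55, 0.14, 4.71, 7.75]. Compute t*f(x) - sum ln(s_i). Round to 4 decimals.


Step 1: Compute log-barrier.
ln values: [2.0215, -1.9661, 1.5497, 2.0477]
phi = -(2.0215 - 1.9661 + 1.5497 + 2.0477) = -3.6528
Step 2: Compute augmented objective.
t*f(x) = 1.83*-2.33 = -4.2639
Total = -4.2639 - 3.6528 = -7.9167


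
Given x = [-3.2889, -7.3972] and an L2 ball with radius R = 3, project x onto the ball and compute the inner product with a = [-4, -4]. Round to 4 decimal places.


Step 1: Compute ||x|| (intermediates to 6 decimals).
||x|| = sqrt((-3.2889)^2 + (-7.3972)^2) = 8.095396
Step 2: Project.
Since ||x|| > R, scale = R/||x|| = 3/8.095396 = 0.370581, proj(x) = scale * x
proj(x) = [-1.218804, -2.741262]
Step 3: Dot product.
a^T * proj(x) = -4*(-1.218804) - 4*(-2.741262) = 15.8403


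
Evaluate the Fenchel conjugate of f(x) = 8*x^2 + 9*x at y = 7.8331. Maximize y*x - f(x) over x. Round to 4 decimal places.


f*(y) = sup_x {y*x - a*x^2 - b*x} = sup_x {(y-b)*x - a*x^2}
FOC: (y - b) - 2a*x = 0 => x* = (y - b)/(2a)
x* = (7.8331 - 9)/(2*8) = -0.0729
f*(7.8331) = (y-b)^2/(4a) = (7.8331 - 9)^2/(4*8)
= 1.3617/32 = 0.0426


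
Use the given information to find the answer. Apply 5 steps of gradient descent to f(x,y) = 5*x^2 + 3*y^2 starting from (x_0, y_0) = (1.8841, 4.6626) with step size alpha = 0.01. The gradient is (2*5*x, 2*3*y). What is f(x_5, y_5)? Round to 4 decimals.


Gradient descent on f(x,y) = 5*x^2 + 3*y^2.
Starting point: (1.8841, 4.6626), alpha = 0.01
Step 1: grad_x = 2*5*1.8841 = 18.841, grad_y = 2*3*4.6626 = 27.9756
  x_1 = 1.8841 - 0.01*18.841 = 1.6957
  y_1 = 4.6626 - 0.01*27.9756 = 4.3828
Step 2: grad_x = 2*5*1.6957 = 16.9569, grad_y = 2*3*4.3828 = 26.2971
  x_2 = 1.6957 - 0.01*16.9569 = 1.5261
  y_2 = 4.3828 - 0.01*26.2971 = 4.1199
Step 3: grad_x = 2*5*1.5261 = 15.2612, grad_y = 2*3*4.1199 = 24.7192
  x_3 = 1.5261 - 0.01*15.2612 = 1.3735
  y_3 = 4.1199 - 0.01*24.7192 = 3.8727
Step 4: grad_x = 2*5*1.3735 = 13.7351, grad_y = 2*3*3.8727 = 23.2361
  x_4 = 1.3735 - 0.01*13.7351 = 1.2362
  y_4 = 3.8727 - 0.01*23.2361 = 3.6403
Step 5: grad_x = 2*5*1.2362 = 12.3616, grad_y = 2*3*3.6403 = 21.8419
  x_5 = 1.2362 - 0.01*12.3616 = 1.1125
  y_5 = 3.6403 - 0.01*21.8419 = 3.4219
f(1.1125, 3.4219) = 5*1.1125^2 + 3*3.4219^2 = 41.317


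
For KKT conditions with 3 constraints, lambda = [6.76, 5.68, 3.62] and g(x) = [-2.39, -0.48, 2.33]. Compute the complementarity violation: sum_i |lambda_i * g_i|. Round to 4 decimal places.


KKT complementary slackness check:
lambda_1 * g_1 = 6.76 * -2.39 = -16.1564
lambda_2 * g_2 = 5.68 * -0.48 = -2.7264
lambda_3 * g_3 = 3.62 * 2.33 = 8.4346
Total violation = 16.1564 + 2.7264 + 8.4346 = 27.3174


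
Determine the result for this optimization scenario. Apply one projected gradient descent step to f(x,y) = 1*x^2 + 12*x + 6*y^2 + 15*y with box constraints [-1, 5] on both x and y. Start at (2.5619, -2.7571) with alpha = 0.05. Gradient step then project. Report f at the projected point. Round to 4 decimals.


Step 1: Compute gradient at (2.5619, -2.7571).
grad_x = 2*1*2.5619 + 12 = 17.1238
grad_y = 2*6*-2.7571 + 15 = -18.0852
Step 2: Gradient step.
x_raw = 2.5619 - 0.05*17.1238 = 1.7057
y_raw = -2.7571 - 0.05*-18.0852 = -1.8528
Step 3: Project onto [-1, 5].
x_proj = clip(1.7057) = 1.7057
y_proj = clip(-1.8528) = -1.0
Step 4: Evaluate f.
f(1.7057, -1.0) = 14.378


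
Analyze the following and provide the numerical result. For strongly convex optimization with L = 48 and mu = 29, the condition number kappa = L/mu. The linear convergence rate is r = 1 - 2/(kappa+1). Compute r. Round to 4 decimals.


Step 1: Compute the condition number.
kappa = L/mu = 48/29 = 1.6552
Step 2: Compute the convergence rate.
r = 1 - 2/(kappa + 1) = 1 - 2*mu/(L + mu) = (L - mu)/(L + mu) = 19/77 = 0.2468


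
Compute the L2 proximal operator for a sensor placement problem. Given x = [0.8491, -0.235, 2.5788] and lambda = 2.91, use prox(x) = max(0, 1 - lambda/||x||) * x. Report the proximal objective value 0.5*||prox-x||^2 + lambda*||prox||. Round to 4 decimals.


Step 1: Compute ||x||.
||x|| = 2.7251
Step 2: Compute scaling factor.
scale = max(0, 1 - 2.91/2.7251) = 0.0
Step 3: prox(x) = [0.0, -0.0, 0.0]
||prox(x)|| = 0.0
Step 4: Proximal objective.
0.5*||prox-x||^2 = 3.7132
lambda*||prox|| = 0.0
Total = 3.7132


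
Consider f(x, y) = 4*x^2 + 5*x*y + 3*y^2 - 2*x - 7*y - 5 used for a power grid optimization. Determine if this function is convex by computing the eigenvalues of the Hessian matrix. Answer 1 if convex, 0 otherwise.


The Hessian of f(x,y) = 4*x^2 + 5*x*y + 3*y^2 - 2*x - 7*y - 5 is:
H = [[8, 5], [5, 6]]
Trace = 8 + 6 = 14
Determinant = 8*6 - (5)^2 = 23
Discriminant = (14)^2 - 4*23 = 104.0
Eigenvalues: lambda_1 = 1.901, lambda_2 = 12.099
The function is convex.

1


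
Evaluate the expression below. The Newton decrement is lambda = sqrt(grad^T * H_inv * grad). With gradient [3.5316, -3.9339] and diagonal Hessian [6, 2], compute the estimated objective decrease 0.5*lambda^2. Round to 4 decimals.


Step 1: H is diagonal, so H^(-1) * g = [0.5886, -1.967].
Step 2: g^T H^(-1) g = sum_i g_i^2 / H_ii
  = (3.5316)^2/6 + (-3.9339)^2/2
  = 2.0787 + 7.7378 = 9.8165
Step 3: Objective decrease = 0.5 * g^T H^(-1) g = 4.9082


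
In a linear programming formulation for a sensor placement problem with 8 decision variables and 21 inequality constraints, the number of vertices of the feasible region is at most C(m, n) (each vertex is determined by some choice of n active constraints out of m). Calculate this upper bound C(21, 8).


Each vertex corresponds to some choice of n active constraints out of m, so the number of vertices is at most C(m, n) = m! / (n!(m-n)!).
m = 21, n = 8
Numerator: 21 * 20 * 19 * 18 * 17 * 16 * 15 * 14
Denominator: 8! = 40320
C(21, 8) = 203490


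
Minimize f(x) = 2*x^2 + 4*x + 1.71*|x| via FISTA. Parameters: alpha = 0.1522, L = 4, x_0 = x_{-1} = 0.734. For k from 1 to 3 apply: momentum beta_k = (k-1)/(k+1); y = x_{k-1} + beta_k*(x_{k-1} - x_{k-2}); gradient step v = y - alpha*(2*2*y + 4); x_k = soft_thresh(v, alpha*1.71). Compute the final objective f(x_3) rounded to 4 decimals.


FISTA on f(x) = 2*x^2 + 4*x + 1.71*|x|
L = 4, alpha = 0.1522
Iteration 1: beta = 0.0, y = 0.734 + 0.0*(0.734 - 0.734) = 0.734
  grad(y) = 6.936, v = y - alpha*grad = -0.3217
  prox(v) = soft_thresh(-0.3217, 0.2603) = -0.0614
Iteration 2: beta = 0.3333, y = -0.0614 + 0.3333*(-0.0614 - 0.734) = -0.3265
  grad(y) = 2.6939, v = y - alpha*grad = -0.7365
  prox(v) = soft_thresh(-0.7365, 0.2603) = -0.4763
Iteration 3: beta = 0.5, y = -0.4763 + 0.5*(-0.4763 + 0.0614) = -0.6837
  grad(y) = 1.2651, v = y - alpha*grad = -0.8763
  prox(v) = soft_thresh(-0.8763, 0.2603) = -0.616
f(x_3) = 2*(-0.616)^2 + 4*(-0.616) + 1.71*|-0.616| = -0.6517


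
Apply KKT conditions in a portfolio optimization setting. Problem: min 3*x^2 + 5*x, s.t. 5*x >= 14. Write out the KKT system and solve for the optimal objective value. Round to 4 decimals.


Step 1: Try lambda = 0 (constraint inactive).
x_unc = -5/(2*3) = -0.8333
Check: 5*-0.8333 = -4.1665 < 14 -- violated!
Step 2: Constraint must be active: 5*x = 14
x* = 14/5 = 2.8
lambda = (2*3*2.8 + 5)/5 = 4.36
Step 3: Compute optimal value.
f(x*) = 3*2.8^2 + 5*2.8 = 37.52


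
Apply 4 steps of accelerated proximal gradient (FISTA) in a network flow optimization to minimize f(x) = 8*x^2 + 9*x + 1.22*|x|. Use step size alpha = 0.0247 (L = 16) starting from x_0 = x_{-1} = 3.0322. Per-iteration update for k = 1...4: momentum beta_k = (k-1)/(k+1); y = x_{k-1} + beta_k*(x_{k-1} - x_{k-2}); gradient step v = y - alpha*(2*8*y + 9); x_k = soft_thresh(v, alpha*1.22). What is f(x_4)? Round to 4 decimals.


FISTA on f(x) = 8*x^2 + 9*x + 1.22*|x|
L = 16, alpha = 0.0247
Iteration 1: beta = 0.0, y = 3.0322 + 0.0*(3.0322 - 3.0322) = 3.0322
  grad(y) = 57.5152, v = y - alpha*grad = 1.6116
  prox(v) = soft_thresh(1.6116, 0.0301) = 1.5814
Iteration 2: beta = 0.3333, y = 1.5814 + 0.3333*(1.5814 - 3.0322) = 1.0979
  grad(y) = 26.5657, v = y - alpha*grad = 0.4417
  prox(v) = soft_thresh(0.4417, 0.0301) = 0.4115
Iteration 3: beta = 0.5, y = 0.4115 + 0.5*(0.4115 - 1.5814) = -0.1734
  grad(y) = 6.2256, v = y - alpha*grad = -0.3272
  prox(v) = soft_thresh(-0.3272, 0.0301) = -0.297
Iteration 4: beta = 0.6, y = -0.297 + 0.6*(-0.297 - 0.4115) = -0.7222
  grad(y) = -2.555, v = y - alpha*grad = -0.6591
  prox(v) = soft_thresh(-0.6591, 0.0301) = -0.6289
f(x_4) = 8*(-0.6289)^2 + 9*(-0.6289) + 1.22*|-0.6289| = -1.7286


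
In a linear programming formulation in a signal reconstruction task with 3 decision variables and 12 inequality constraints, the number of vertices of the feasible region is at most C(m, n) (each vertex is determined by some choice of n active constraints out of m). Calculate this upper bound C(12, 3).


Each vertex corresponds to some choice of n active constraints out of m, so the number of vertices is at most C(m, n) = m! / (n!(m-n)!).
m = 12, n = 3
Numerator: 12 * 11 * 10
Denominator: 3! = 6
C(12, 3) = 220


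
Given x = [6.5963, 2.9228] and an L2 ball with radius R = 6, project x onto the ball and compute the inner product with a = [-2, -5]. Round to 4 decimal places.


Step 1: Compute ||x|| (intermediates to 6 decimals).
||x|| = sqrt(6.5963^2 + 2.9228^2) = 7.214841
Step 2: Project.
Since ||x|| > R, scale = R/||x|| = 6/7.214841 = 0.831619, proj(x) = scale * x
proj(x) = [5.485608, 2.430656]
Step 3: Dot product.
a^T * proj(x) = -2*5.485608 - 5*2.430656 = -23.1245


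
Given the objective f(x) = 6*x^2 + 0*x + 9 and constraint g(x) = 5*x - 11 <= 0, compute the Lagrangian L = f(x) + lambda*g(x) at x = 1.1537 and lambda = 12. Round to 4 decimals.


Step 1: Evaluate f(x).
f(1.1537) = 6*1.1537^2 + 0*1.1537 + 9 = 16.9861
Step 2: Evaluate g(x).
g(1.1537) = 5*1.1537 - 11 = -5.2315
Step 3: Compute Lagrangian.
L = 16.9861 + 12*-5.2315 = -45.7919


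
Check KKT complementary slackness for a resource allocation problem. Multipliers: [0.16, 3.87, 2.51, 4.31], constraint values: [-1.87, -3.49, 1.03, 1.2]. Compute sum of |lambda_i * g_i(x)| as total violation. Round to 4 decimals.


KKT complementary slackness check:
lambda_1 * g_1 = 0.16 * -1.87 = -0.2992
lambda_2 * g_2 = 3.87 * -3.49 = -13.5063
lambda_3 * g_3 = 2.51 * 1.03 = 2.5853
lambda_4 * g_4 = 4.31 * 1.2 = 5.172
Total violation = 0.2992 + 13.5063 + 2.5853 + 5.172 = 21.5628


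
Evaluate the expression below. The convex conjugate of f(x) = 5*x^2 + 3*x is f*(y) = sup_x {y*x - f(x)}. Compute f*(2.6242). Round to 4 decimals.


f*(y) = sup_x {y*x - a*x^2 - b*x} = sup_x {(y-b)*x - a*x^2}
FOC: (y - b) - 2a*x = 0 => x* = (y - b)/(2a)
x* = (2.6242 - 3)/(2*5) = -0.0376
f*(2.6242) = (y-b)^2/(4a) = (2.6242 - 3)^2/(4*5)
= 0.1412/20 = 0.0071


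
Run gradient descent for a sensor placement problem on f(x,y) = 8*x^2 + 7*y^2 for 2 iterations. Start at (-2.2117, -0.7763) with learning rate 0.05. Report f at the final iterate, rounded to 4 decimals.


Gradient descent on f(x,y) = 8*x^2 + 7*y^2.
Starting point: (-2.2117, -0.7763), alpha = 0.05
Step 1: grad_x = 2*8*-2.2117 = -35.3872, grad_y = 2*7*-0.7763 = -10.8682
  x_1 = -2.2117 - 0.05*-35.3872 = -0.4423
  y_1 = -0.7763 - 0.05*-10.8682 = -0.2329
Step 2: grad_x = 2*8*-0.4423 = -7.0774, grad_y = 2*7*-0.2329 = -3.2605
  x_2 = -0.4423 - 0.05*-7.0774 = -0.0885
  y_2 = -0.2329 - 0.05*-3.2605 = -0.0699
f(-0.0885, -0.0699) = 8*(-0.0885)^2 + 7*(-0.0699)^2 = 0.0968


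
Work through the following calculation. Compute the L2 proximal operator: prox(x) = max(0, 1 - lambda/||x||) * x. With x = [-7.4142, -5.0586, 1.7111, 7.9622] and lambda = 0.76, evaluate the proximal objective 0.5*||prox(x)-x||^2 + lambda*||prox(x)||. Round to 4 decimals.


Step 1: Compute ||x||.
||x|| = 12.1196
Step 2: Compute scaling factor.
scale = max(0, 1 - 0.76/12.1196) = 0.9373
Step 3: prox(x) = [-6.9493, -4.7414, 1.6038, 7.4629]
||prox(x)|| = 11.3596
Step 4: Proximal objective.
0.5*||prox-x||^2 = 0.2888
lambda*||prox|| = 8.6333
Total = 8.9221


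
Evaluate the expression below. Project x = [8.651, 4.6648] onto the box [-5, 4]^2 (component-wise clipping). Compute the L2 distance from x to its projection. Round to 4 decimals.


Project each component onto [-5, 4].
clip(8.651) = 4.0, clip(4.6648) = 4.0
Projection = [4.0, 4.0]
Squared diffs: [21.6318, 0.442]
Distance = sqrt(22.0738) = 4.6983


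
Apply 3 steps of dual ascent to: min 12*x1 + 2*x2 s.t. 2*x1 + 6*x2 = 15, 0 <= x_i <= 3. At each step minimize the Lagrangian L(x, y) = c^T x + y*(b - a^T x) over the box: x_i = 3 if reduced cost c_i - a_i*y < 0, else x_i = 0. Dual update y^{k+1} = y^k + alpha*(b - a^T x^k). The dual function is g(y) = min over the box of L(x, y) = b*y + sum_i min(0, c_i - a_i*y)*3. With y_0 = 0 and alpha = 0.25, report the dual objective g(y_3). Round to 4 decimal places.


Dual ascent for LP: min 12*x1 + 2*x2, 2*x1 + 6*x2 = 15, 0 <= x_i <= 3
Step 1: y^k = 0.0, reduced costs: (12.0, 2.0)
  x^k = (0.0, 0.0), subgradient = b - a^T x = 15.0
  y^{k+1} = 0.0 + 0.25*15.0 = 3.75
Step 2: y^k = 3.75, reduced costs: (4.5, -20.5)
  x^k = (0.0, 3.0), subgradient = b - a^T x = -3.0
  y^{k+1} = 3.75 + 0.25*-3.0 = 3.0
Step 3: y^k = 3.0, reduced costs: (6.0, -16.0)
  x^k = (0.0, 3.0), subgradient = b - a^T x = -3.0
  y^{k+1} = 3.0 + 0.25*-3.0 = 2.25
Dual objective at y_3 = 2.25: reduced costs (7.5, -11.5), box minimizer x = (0.0, 3.0)
g(y_3) = b*y + (c1 - a1*y)*x1 + (c2 - a2*y)*x2 = 15*2.25 + 7.5*0.0 + (-11.5)*3.0 = 33.75 + 0.0 - 34.5 = -0.75


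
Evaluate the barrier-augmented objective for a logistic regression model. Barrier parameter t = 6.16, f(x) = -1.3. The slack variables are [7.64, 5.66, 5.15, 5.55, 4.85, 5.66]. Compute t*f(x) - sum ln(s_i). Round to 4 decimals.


Step 1: Compute log-barrier.
ln values: [2.0334, 1.7334, 1.639, 1.7138, 1.579, 1.7334]
phi = -(2.0334 + 1.7334 + 1.639 + 1.7138 + 1.579 + 1.7334) = -10.432
Step 2: Compute augmented objective.
t*f(x) = 6.16*-1.3 = -8.008
Total = -8.008 - 10.432 = -18.44


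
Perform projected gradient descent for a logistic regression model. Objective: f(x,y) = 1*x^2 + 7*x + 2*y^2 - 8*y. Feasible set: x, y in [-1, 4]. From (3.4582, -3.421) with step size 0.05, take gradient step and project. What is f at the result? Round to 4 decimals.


Step 1: Compute gradient at (3.4582, -3.421).
grad_x = 2*1*3.4582 + 7 = 13.9164
grad_y = 2*2*-3.421 - 8 = -21.684
Step 2: Gradient step.
x_raw = 3.4582 - 0.05*13.9164 = 2.7624
y_raw = -3.421 - 0.05*-21.684 = -2.3368
Step 3: Project onto [-1, 4].
x_proj = clip(2.7624) = 2.7624
y_proj = clip(-2.3368) = -1.0
Step 4: Evaluate f.
f(2.7624, -1.0) = 36.9674


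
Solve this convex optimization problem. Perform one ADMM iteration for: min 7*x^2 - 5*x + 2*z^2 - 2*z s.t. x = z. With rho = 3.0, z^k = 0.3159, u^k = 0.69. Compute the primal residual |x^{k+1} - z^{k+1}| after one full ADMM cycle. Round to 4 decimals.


ADMM iteration with rho = 3.0, z^k = 0.3159, u^k = 0.69
Step 1: x-update.
Minimize 7*x^2 - 5*x + (3.0/2)*(x - 0.3159 + 0.69)^2
FOC: (2*7 + 3.0)*x = 5 + 3.0*(0.3159 - 0.69)
x^{k+1} = 0.2281
Step 2: z-update.
Minimize 2*z^2 - 2*z + (3.0/2)*(0.2281 - z + 0.69)^2
FOC: (2*2 + 3.0)*z = 2 + 3.0*(0.2281 + 0.69)
z^{k+1} = 0.6792
Step 3: u-update.
u^{k+1} = 0.69 + 0.2281 - 0.6792 = 0.2389
Step 4: Primal residual = |0.2281 - 0.6792| = 0.4511


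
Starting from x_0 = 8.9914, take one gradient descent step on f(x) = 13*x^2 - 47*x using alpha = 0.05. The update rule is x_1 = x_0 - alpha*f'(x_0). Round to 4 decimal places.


We compute the gradient at x_0 and apply the update.
f'(x) = 26*x - 47
f'(8.9914) = 26*8.9914 - 47 = 186.7764
x_1 = 8.9914 - 0.05*186.7764 = -0.3474


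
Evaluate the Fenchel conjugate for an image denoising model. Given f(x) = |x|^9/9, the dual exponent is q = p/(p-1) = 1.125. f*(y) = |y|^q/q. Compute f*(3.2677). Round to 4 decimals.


The conjugate exponent q satisfies 1/p + 1/q = 1.
p = 9, so q = 9/(9 - 1) = 1.125
|y|^q = 3.2677^1.125 = 3.789
f*(3.2677) = 3.789 / 1.125 = 3.368


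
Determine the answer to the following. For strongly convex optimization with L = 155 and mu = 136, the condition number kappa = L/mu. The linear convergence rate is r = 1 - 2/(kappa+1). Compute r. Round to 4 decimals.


Step 1: Compute the condition number.
kappa = L/mu = 155/136 = 1.1397
Step 2: Compute the convergence rate.
r = 1 - 2/(kappa + 1) = 1 - 2*mu/(L + mu) = (L - mu)/(L + mu) = 19/291 = 0.0653


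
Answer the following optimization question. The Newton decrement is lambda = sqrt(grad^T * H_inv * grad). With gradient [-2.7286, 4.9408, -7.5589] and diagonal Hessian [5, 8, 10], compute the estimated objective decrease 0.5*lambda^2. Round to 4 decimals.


Step 1: H is diagonal, so H^(-1) * g = [-0.5457, 0.6176, -0.7559].
Step 2: g^T H^(-1) g = sum_i g_i^2 / H_ii
  = (-2.7286)^2/5 + (4.9408)^2/8 + (-7.5589)^2/10
  = 1.4891 + 3.0514 + 5.7137 = 10.2542
Step 3: Objective decrease = 0.5 * g^T H^(-1) g = 5.1271


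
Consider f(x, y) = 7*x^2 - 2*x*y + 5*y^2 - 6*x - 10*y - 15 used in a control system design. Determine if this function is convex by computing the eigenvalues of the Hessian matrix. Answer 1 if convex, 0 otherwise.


The Hessian of f(x,y) = 7*x^2 - 2*x*y + 5*y^2 - 6*x - 10*y - 15 is:
H = [[14, -2], [-2, 10]]
Trace = 14 + 10 = 24
Determinant = 14*10 - (-2)^2 = 136
Discriminant = (24)^2 - 4*136 = 32.0
Eigenvalues: lambda_1 = 9.1716, lambda_2 = 14.8284
The function is convex.

1


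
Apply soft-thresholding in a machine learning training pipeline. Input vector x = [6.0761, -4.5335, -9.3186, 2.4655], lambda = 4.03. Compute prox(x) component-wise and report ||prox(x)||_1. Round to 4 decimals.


Soft-thresholding with lambda = 4.03:
prox(6.0761) = sign(6.0761)*max(|6.0761| - 4.03, 0) = 2.0461
prox(-4.5335) = sign(-4.5335)*max(|-4.5335| - 4.03, 0) = -0.5035
prox(-9.3186) = sign(-9.3186)*max(|-9.3186| - 4.03, 0) = -5.2886
prox(2.4655) = sign(2.4655)*max(|2.4655| - 4.03, 0) = 0.0
prox(x) = [2.0461, -0.5035, -5.2886, 0.0]
||prox(x)||_1 = 2.0461 + 0.5035 + 5.2886 + 0.0 = 7.8382


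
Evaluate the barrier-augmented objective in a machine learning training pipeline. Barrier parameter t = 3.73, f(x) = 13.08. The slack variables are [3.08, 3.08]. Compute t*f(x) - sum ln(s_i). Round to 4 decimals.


Step 1: Compute log-barrier.
ln values: [1.1249, 1.1249]
phi = -(1.1249 + 1.1249) = -2.2499
Step 2: Compute augmented objective.
t*f(x) = 3.73*13.08 = 48.7884
Total = 48.7884 - 2.2499 = 46.5385


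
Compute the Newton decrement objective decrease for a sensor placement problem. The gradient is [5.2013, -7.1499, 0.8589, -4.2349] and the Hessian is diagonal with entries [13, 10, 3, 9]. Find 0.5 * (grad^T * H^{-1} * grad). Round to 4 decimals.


Step 1: H is diagonal, so H^(-1) * g = [0.4001, -0.715, 0.2863, -0.4705].
Step 2: g^T H^(-1) g = sum_i g_i^2 / H_ii
  = (5.2013)^2/13 + (-7.1499)^2/10 + (0.8589)^2/3 + (-4.2349)^2/9
  = 2.081 + 5.1121 + 0.2459 + 1.9927 = 9.4318
Step 3: Objective decrease = 0.5 * g^T H^(-1) g = 4.7159


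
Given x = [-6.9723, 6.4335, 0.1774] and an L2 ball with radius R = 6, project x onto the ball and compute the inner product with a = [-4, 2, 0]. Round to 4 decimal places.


Step 1: Compute ||x|| (intermediates to 6 decimals).
||x|| = sqrt((-6.9723)^2 + 6.4335^2 + 0.1774^2) = 9.488644
Step 2: Project.
Since ||x|| > R, scale = R/||x|| = 6/9.488644 = 0.632335, proj(x) = scale * x
proj(x) = [-4.408829, 4.068127, 0.112176]
Step 3: Dot product.
a^T * proj(x) = -4*(-4.408829) + 2*4.068127 + 0*0.112176 = 25.7716


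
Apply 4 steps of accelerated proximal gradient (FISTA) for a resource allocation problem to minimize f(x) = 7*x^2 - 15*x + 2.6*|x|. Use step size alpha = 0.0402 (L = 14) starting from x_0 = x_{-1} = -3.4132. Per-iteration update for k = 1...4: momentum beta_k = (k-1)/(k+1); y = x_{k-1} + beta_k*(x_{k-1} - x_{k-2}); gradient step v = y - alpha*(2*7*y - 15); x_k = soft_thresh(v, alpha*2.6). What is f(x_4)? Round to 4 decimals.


FISTA on f(x) = 7*x^2 - 15*x + 2.6*|x|
L = 14, alpha = 0.0402
Iteration 1: beta = 0.0, y = -3.4132 + 0.0*(-3.4132 + 3.4132) = -3.4132
  grad(y) = -62.7848, v = y - alpha*grad = -0.8893
  prox(v) = soft_thresh(-0.8893, 0.1045) = -0.7847
Iteration 2: beta = 0.3333, y = -0.7847 + 0.3333*(-0.7847 + 3.4132) = 0.0914
  grad(y) = -13.72, v = y - alpha*grad = 0.643
  prox(v) = soft_thresh(0.643, 0.1045) = 0.5385
Iteration 3: beta = 0.5, y = 0.5385 + 0.5*(0.5385 + 0.7847) = 1.2
  grad(y) = 1.8006, v = y - alpha*grad = 1.1277
  prox(v) = soft_thresh(1.1277, 0.1045) = 1.0231
Iteration 4: beta = 0.6, y = 1.0231 + 0.6*(1.0231 - 0.5385) = 1.314
  grad(y) = 3.3953, v = y - alpha*grad = 1.1775
  prox(v) = soft_thresh(1.1775, 0.1045) = 1.0729
f(x_4) = 7*1.0729^2 - 15*1.0729 + 2.6*|1.0729| = -5.2461


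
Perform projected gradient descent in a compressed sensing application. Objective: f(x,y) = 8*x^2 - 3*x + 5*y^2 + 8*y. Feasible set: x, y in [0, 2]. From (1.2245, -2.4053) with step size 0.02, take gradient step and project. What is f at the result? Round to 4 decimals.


Step 1: Compute gradient at (1.2245, -2.4053).
grad_x = 2*8*1.2245 - 3 = 16.592
grad_y = 2*5*-2.4053 + 8 = -16.053
Step 2: Gradient step.
x_raw = 1.2245 - 0.02*16.592 = 0.8927
y_raw = -2.4053 - 0.02*-16.053 = -2.0842
Step 3: Project onto [0, 2].
x_proj = clip(0.8927) = 0.8927
y_proj = clip(-2.0842) = 0.0
Step 4: Evaluate f.
f(0.8927, 0.0) = 3.6968


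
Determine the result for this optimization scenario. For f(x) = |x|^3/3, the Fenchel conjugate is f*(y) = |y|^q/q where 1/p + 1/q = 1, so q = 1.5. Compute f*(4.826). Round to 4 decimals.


The conjugate exponent q satisfies 1/p + 1/q = 1.
p = 3, so q = 3/(3 - 1) = 1.5
|y|^q = 4.826^1.5 = 10.6018
f*(4.826) = 10.6018 / 1.5 = 7.0679


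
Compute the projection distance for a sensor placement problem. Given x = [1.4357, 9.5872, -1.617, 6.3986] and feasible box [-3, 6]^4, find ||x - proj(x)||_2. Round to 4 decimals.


Project each component onto [-3, 6].
clip(1.4357) = 1.4357, clip(9.5872) = 6.0, clip(-1.617) = -1.617, clip(6.3986) = 6.0
Projection = [1.4357, 6.0, -1.617, 6.0]
Squared diffs: [0.0, 12.868, 0.0, 0.1589]
Distance = sqrt(13.0269) = 3.6093


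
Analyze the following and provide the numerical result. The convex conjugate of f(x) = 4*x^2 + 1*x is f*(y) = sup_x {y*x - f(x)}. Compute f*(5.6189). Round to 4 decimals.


f*(y) = sup_x {y*x - a*x^2 - b*x} = sup_x {(y-b)*x - a*x^2}
FOC: (y - b) - 2a*x = 0 => x* = (y - b)/(2a)
x* = (5.6189 - 1)/(2*4) = 0.5774
f*(5.6189) = (y-b)^2/(4a) = (5.6189 - 1)^2/(4*4)
= 21.3342/16 = 1.3334


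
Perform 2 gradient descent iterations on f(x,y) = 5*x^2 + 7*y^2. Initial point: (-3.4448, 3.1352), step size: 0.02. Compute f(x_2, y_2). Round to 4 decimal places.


Gradient descent on f(x,y) = 5*x^2 + 7*y^2.
Starting point: (-3.4448, 3.1352), alpha = 0.02
Step 1: grad_x = 2*5*-3.4448 = -34.448, grad_y = 2*7*3.1352 = 43.8928
  x_1 = -3.4448 - 0.02*-34.448 = -2.7558
  y_1 = 3.1352 - 0.02*43.8928 = 2.2573
Step 2: grad_x = 2*5*-2.7558 = -27.5584, grad_y = 2*7*2.2573 = 31.6028
  x_2 = -2.7558 - 0.02*-27.5584 = -2.2047
  y_2 = 2.2573 - 0.02*31.6028 = 1.6253
f(-2.2047, 1.6253) = 5*(-2.2047)^2 + 7*1.6253^2 = 42.7938


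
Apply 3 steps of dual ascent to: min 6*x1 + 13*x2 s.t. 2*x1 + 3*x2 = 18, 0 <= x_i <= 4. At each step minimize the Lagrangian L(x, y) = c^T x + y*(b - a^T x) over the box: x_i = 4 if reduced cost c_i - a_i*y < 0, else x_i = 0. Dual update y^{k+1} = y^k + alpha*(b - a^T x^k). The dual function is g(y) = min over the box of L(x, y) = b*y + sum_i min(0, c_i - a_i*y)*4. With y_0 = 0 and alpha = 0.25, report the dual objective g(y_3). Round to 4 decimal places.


Dual ascent for LP: min 6*x1 + 13*x2, 2*x1 + 3*x2 = 18, 0 <= x_i <= 4
Step 1: y^k = 0.0, reduced costs: (6.0, 13.0)
  x^k = (0.0, 0.0), subgradient = b - a^T x = 18.0
  y^{k+1} = 0.0 + 0.25*18.0 = 4.5
Step 2: y^k = 4.5, reduced costs: (-3.0, -0.5)
  x^k = (4.0, 4.0), subgradient = b - a^T x = -2.0
  y^{k+1} = 4.5 + 0.25*-2.0 = 4.0
Step 3: y^k = 4.0, reduced costs: (-2.0, 1.0)
  x^k = (4.0, 0.0), subgradient = b - a^T x = 10.0
  y^{k+1} = 4.0 + 0.25*10.0 = 6.5
Dual objective at y_3 = 6.5: reduced costs (-7.0, -6.5), box minimizer x = (4.0, 4.0)
g(y_3) = b*y + (c1 - a1*y)*x1 + (c2 - a2*y)*x2 = 18*6.5 + (-7.0)*4.0 + (-6.5)*4.0 = 117.0 - 28.0 - 26.0 = 63.0


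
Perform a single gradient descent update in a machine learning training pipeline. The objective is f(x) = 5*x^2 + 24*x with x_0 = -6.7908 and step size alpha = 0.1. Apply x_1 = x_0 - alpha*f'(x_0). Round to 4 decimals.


We compute the gradient at x_0 and apply the update.
f'(x) = 10*x + 24
f'(-6.7908) = 10*-6.7908 + 24 = -43.908
x_1 = -6.7908 - 0.1*-43.908 = -2.4


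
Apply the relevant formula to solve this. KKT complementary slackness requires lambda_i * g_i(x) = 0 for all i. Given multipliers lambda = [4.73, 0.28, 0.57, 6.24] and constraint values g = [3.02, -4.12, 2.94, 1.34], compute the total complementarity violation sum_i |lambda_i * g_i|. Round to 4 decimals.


KKT complementary slackness check:
lambda_1 * g_1 = 4.73 * 3.02 = 14.2846
lambda_2 * g_2 = 0.28 * -4.12 = -1.1536
lambda_3 * g_3 = 0.57 * 2.94 = 1.6758
lambda_4 * g_4 = 6.24 * 1.34 = 8.3616
Total violation = 14.2846 + 1.1536 + 1.6758 + 8.3616 = 25.4756


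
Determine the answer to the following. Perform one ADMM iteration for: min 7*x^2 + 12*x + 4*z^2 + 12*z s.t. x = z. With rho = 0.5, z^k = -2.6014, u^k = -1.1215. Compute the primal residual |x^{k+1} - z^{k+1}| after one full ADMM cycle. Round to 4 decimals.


ADMM iteration with rho = 0.5, z^k = -2.6014, u^k = -1.1215
Step 1: x-update.
Minimize 7*x^2 + 12*x + (0.5/2)*(x + 2.6014 - 1.1215)^2
FOC: (2*7 + 0.5)*x = -12 + 0.5*(-2.6014 + 1.1215)
x^{k+1} = -0.8786
Step 2: z-update.
Minimize 4*z^2 + 12*z + (0.5/2)*(-0.8786 - z - 1.1215)^2
FOC: (2*4 + 0.5)*z = -12 + 0.5*(-0.8786 - 1.1215)
z^{k+1} = -1.5294
Step 3: u-update.
u^{k+1} = -1.1215 - 0.8786 + 1.5294 = -0.4707
Step 4: Primal residual = |-0.8786 + 1.5294| = 0.6508


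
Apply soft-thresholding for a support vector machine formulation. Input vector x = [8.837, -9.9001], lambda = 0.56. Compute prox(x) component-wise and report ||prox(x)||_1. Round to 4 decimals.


Soft-thresholding with lambda = 0.56:
prox(8.837) = sign(8.837)*max(|8.837| - 0.56, 0) = 8.277
prox(-9.9001) = sign(-9.9001)*max(|-9.9001| - 0.56, 0) = -9.3401
prox(x) = [8.277, -9.3401]
||prox(x)||_1 = 8.277 + 9.3401 = 17.6171


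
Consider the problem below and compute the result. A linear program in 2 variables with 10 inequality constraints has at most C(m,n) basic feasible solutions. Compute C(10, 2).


Each vertex corresponds to some choice of n active constraints out of m, so the number of vertices is at most C(m, n) = m! / (n!(m-n)!).
m = 10, n = 2
Numerator: 10 * 9
Denominator: 2! = 2
C(10, 2) = 45
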